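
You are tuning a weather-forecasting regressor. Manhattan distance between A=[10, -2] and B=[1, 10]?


d = |10-1| + |-2-10|
  = 9 + 12
  = 21

21


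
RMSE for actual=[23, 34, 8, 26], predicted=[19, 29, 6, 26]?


MSE = 45/4 = 11.25
RMSE = √(45/4) = 3.3541

3.3541


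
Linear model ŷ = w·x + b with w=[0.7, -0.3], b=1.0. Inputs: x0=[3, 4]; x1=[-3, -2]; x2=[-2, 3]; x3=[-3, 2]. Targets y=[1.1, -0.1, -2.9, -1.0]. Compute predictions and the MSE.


ŷ0 = (0.7)·(3) + (-0.3)·(4) + 1.0 = 1.9
ŷ1 = (0.7)·(-3) + (-0.3)·(-2) + 1.0 = -0.5
ŷ2 = (0.7)·(-2) + (-0.3)·(3) + 1.0 = -1.3
ŷ3 = (0.7)·(-3) + (-0.3)·(2) + 1.0 = -1.7
errors² = [0.64, 0.16, 2.56, 0.49]
MSE = 3.8500/4 = 0.9625

0.9625


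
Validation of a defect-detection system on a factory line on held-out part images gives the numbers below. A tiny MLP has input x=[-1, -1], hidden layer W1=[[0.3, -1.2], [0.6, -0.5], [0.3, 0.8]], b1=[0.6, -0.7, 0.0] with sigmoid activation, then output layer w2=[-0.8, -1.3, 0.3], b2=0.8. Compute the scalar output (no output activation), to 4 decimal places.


z1[0] = (0.3)·(-1) + (-1.2)·(-1) + 0.6 = 1.5
z1[1] = (0.6)·(-1) + (-0.5)·(-1) - 0.7 = -0.8
z1[2] = (0.3)·(-1) + (0.8)·(-1) + 0.0 = -1.1
h = sigmoid(z1) = [0.8176, 0.31, 0.2497]
output = (-0.8)·(0.8176) + (-1.3)·(0.31) + (0.3)·(0.2497) + 0.8 = -0.1822

-0.1822


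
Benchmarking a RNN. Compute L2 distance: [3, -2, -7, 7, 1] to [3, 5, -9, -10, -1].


d = √((3-3)² + (-2-5)² + (-7+ 9)² + (7+ 10)² + (1+ 1)²)
  = √(0 + 49 + 4 + 289 + 4)
  = √346 = 18.6011

18.6011


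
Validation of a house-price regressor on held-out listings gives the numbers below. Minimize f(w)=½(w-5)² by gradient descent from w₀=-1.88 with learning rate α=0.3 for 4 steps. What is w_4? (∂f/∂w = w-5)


step 1: grad = -1.88-5 = -6.88; w = -1.88 - 0.3·(-6.88) = 0.184
step 2: grad = 0.184-5 = -4.816; w = 0.184 - 0.3·(-4.816) = 1.6288
step 3: grad = 1.6288-5 = -3.3712; w = 1.6288 - 0.3·(-3.3712) = 2.64016
step 4: grad = 2.64016-5 = -2.35984; w = 2.64016 - 0.3·(-2.35984) = 3.348112

3.348112


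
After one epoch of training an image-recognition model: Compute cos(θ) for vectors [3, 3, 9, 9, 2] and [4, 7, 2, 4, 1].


A·B = 3·4 + 3·7 + 9·2 + 9·4 + 2·1 = 89
‖A‖ = √184 = 13.5647, ‖B‖ = √86 = 9.2736
cos = 89/(√184·√86) = 89/√15824 = 0.7075

0.7075


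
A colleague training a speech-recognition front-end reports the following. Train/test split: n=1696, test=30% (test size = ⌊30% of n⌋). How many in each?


Test = ⌊1696·30/100⌋ = 508
Train = 1696 - 508 = 1188

Train: 1188, Test: 508


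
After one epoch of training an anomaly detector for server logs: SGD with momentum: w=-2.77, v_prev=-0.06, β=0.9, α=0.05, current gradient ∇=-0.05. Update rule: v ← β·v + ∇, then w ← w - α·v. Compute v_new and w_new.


v_new = 0.9·-0.06 - 0.05 = -0.054 - 0.05 = -0.104
w_new = -2.77 - 0.05·-0.104 = -2.77 + 0.0052 = -2.7648

v_new=-0.104, w_new=-2.7648


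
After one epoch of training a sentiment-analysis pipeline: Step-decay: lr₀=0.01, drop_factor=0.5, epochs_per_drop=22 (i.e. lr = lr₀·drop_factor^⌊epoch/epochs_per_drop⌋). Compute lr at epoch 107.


n_drops = ⌊107/22⌋ = 4
lr = 0.01·0.5^4 = 0.01·0.0625 = 0.000625

0.000625


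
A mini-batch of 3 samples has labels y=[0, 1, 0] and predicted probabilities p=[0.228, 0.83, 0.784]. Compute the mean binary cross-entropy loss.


L[0] = -ln(1-0.228) = -ln(0.772) = 0.2588
L[1] = -ln(0.83) = 0.1863
L[2] = -ln(1-0.784) = -ln(0.216) = 1.5325
mean = (0.2588 + 0.1863 + 1.5325)/3 = 0.6592

0.6592


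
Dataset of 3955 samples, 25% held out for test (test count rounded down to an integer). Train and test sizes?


Test = ⌊3955·25/100⌋ = 988
Train = 3955 - 988 = 2967

Train: 2967, Test: 988


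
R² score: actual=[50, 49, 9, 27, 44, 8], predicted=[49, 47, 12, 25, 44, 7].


ȳ = 31.1667
SS_res = Σ(y-ŷ)² = 19
SS_tot = Σ(y-ȳ)² = 1882.83
R² = 1 - SS_res/SS_tot = 1 - 0.0101 = 0.9899

0.9899


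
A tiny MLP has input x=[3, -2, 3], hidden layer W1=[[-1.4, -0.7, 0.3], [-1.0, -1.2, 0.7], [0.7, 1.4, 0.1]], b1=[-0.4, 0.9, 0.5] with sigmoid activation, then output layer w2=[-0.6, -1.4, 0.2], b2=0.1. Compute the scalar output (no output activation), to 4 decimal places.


z1[0] = (-1.4)·(3) + (-0.7)·(-2) + (0.3)·(3) - 0.4 = -2.3
z1[1] = (-1.0)·(3) + (-1.2)·(-2) + (0.7)·(3) + 0.9 = 2.4
z1[2] = (0.7)·(3) + (1.4)·(-2) + (0.1)·(3) + 0.5 = 0.1
h = sigmoid(z1) = [0.0911, 0.9168, 0.525]
output = (-0.6)·(0.0911) + (-1.4)·(0.9168) + (0.2)·(0.525) + 0.1 = -1.1332

-1.1332


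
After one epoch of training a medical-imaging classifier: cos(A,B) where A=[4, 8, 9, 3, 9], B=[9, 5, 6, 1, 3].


A·B = 4·9 + 8·5 + 9·6 + 3·1 + 9·3 = 160
‖A‖ = √251 = 15.843, ‖B‖ = √152 = 12.3288
cos = 160/(√251·√152) = 160/√38152 = 0.8191

0.8191


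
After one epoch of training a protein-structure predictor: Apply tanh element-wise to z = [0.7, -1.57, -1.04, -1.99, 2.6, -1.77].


tanh(0.7) = 0.6044
tanh(-1.57) = -0.917
tanh(-1.04) = -0.7779
tanh(-1.99) = -0.9633
tanh(2.6) = 0.989
tanh(-1.77) = -0.9436
result = [0.6044, -0.917, -0.7779, -0.9633, 0.989, -0.9436]

[0.6044, -0.917, -0.7779, -0.9633, 0.989, -0.9436]


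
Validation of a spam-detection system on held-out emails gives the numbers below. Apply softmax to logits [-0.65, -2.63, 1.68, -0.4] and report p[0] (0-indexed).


Exponentials: e^-0.65=0.522, e^-2.63=0.0721, e^1.68=5.3656, e^-0.4=0.6703
Sum = 6.63
Softmax = [0.0787, 0.0109, 0.8093, 0.1011]
p[0] = 0.522/6.63 = 0.0787

0.0787


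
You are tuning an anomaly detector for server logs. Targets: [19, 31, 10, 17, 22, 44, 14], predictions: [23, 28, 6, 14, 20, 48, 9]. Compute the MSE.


Squared errors: (19-23)²=16, (31-28)²=9, (10-6)²=16, (17-14)²=9, (22-20)²=4, (44-48)²=16, (14-9)²=25
Sum = 95
MSE = 95/7 = 95/7

95/7


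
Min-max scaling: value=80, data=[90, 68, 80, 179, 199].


min=68, max=199
(80-68)/(199-68) = 12/131 = 0.0916

0.0916


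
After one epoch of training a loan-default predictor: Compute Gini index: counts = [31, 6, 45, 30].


Probabilities: [31/112, 6/112, 45/112, 30/112] ≈ [0.2768, 0.0536, 0.4018, 0.2679]
Σpᵢ² = (961 + 36 + 2025 + 900)/112² = 3922/12544
Gini = 1 - Σpᵢ² = 1 - 3922/12544 = 0.6873

0.6873


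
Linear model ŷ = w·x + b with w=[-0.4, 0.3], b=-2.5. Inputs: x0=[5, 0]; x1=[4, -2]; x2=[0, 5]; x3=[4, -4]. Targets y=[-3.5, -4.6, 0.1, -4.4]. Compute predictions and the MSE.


ŷ0 = (-0.4)·(5) + (0.3)·(0) - 2.5 = -4.5
ŷ1 = (-0.4)·(4) + (0.3)·(-2) - 2.5 = -4.7
ŷ2 = (-0.4)·(0) + (0.3)·(5) - 2.5 = -1.0
ŷ3 = (-0.4)·(4) + (0.3)·(-4) - 2.5 = -5.3
errors² = [1.0, 0.01, 1.21, 0.81]
MSE = 3.0300/4 = 0.7575

0.7575


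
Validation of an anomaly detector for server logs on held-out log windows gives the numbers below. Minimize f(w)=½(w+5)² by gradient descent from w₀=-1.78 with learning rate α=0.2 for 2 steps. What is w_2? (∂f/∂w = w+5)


step 1: grad = -1.78+5 = 3.22; w = -1.78 - 0.2·(3.22) = -2.424
step 2: grad = -2.424+5 = 2.576; w = -2.424 - 0.2·(2.576) = -2.9392

-2.9392


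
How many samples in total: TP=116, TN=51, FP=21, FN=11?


Total = TP + TN + FP + FN
= 116 + 51 + 21 + 11
= 199
(Predicted positive: 137, predicted negative: 62)

199


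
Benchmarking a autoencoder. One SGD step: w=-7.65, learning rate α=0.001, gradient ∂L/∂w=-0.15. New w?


w_new = w - α·∇
= -7.65 - 0.001·-0.15
= -7.65 + 0.00015
= -7.64985

-7.64985


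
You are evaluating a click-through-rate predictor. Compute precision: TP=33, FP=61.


Precision = TP/(TP+FP)
= 33/(33+61)
= 33/94 = 35.11%

35.11%


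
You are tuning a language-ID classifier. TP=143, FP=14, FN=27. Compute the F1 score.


Precision = 143/157 = 0.9108
Recall = 143/170 = 0.8412
F1 = 2·P·R/(P+R) = 2·TP/(2·TP+FP+FN) = 286/(286+14+27) = 286/327 = 0.8746

0.8746


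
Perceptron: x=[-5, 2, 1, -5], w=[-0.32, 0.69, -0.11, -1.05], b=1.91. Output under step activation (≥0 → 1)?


z = (-5)·(-0.32) + (2)·(0.69) + (1)·(-0.11) + (-5)·(-1.05) + 1.91
  = 10.03
step(z) = 1 (z≥0)

1


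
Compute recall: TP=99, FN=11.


Recall = TP/(TP+FN)
= 99/(99+11)
= 99/110 = 90.0%

90.0%


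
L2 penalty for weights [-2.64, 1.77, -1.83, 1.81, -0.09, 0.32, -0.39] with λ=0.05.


‖w‖₂² = (-2.64)² + (1.77)² + (-1.83)² + (1.81)² + (-0.09)² + (0.32)² + (-0.39)²
     = 6.9696 + 3.1329 + 3.3489 + 3.2761 + 0.0081 + 0.1024 + 0.1521
     = 16.9901
λ·‖w‖₂² = 0.05·16.9901 = 0.849505

0.849505


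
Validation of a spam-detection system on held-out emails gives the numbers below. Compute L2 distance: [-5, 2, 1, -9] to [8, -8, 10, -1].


d = √((-5-8)² + (2+ 8)² + (1-10)² + (-9+ 1)²)
  = √(169 + 100 + 81 + 64)
  = √414 = 20.347

20.347


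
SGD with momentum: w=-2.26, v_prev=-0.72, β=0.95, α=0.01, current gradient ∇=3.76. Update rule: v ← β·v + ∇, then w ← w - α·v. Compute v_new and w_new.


v_new = 0.95·-0.72 + 3.76 = -0.684 + 3.76 = 3.076
w_new = -2.26 - 0.01·3.076 = -2.26 - 0.03076 = -2.29076

v_new=3.076, w_new=-2.29076


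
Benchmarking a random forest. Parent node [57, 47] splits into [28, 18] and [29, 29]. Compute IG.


Parent = [57, 47], H_parent = 0.9933
H_left = 0.9656 (n=46), H_right = 1 (n=58)
H_children = (46/104)·0.9656 + (58/104)·1 = 0.9848
IG = 0.9933 - 0.9848 = 0.0085

0.0085


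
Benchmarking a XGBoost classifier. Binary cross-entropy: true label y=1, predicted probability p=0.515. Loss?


BCE = -[y·ln(p) + (1-y)·ln(1-p)]
= -1·ln(0.515) - 0
= -ln(0.515) = 0.6636

0.6636


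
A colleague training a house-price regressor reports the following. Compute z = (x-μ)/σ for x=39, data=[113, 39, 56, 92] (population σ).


μ = 75, σ = 29.1119
z = (39 - 75)/29.1119 = -1.2366

-1.2366


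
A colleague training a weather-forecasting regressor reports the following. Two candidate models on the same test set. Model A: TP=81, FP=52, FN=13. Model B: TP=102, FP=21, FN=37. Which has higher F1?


Model A: P=81/133=0.609, R=81/94=0.8617, F1=2PR/(P+R)=2TP/(2TP+FP+FN)=162/227=0.7137
Model B: P=102/123=0.8293, R=102/139=0.7338, F1=2PR/(P+R)=2TP/(2TP+FP+FN)=204/262=0.7786
0.7137 < 0.7786 → Model B

Model B


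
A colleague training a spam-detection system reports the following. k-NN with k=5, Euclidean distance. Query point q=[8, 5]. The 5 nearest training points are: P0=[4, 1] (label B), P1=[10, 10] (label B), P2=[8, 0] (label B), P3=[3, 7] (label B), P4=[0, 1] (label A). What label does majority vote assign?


d(q,P0) = 5.6569  (label B)
d(q,P1) = 5.3852  (label B)
d(q,P2) = 5.0  (label B)
d(q,P3) = 5.3852  (label B)
d(q,P4) = 8.9443  (label A)
Votes: A=1, B=4
Majority → B

B


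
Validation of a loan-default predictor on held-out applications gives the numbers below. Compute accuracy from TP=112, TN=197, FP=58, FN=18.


Accuracy = (TP+TN)/(TP+TN+FP+FN)
= (112+197)/(385)
= 309/385 = 80.26%

80.26%


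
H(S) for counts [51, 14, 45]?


Probabilities: [51/110, 14/110, 45/110] ≈ [0.4636, 0.1273, 0.4091]
H = -((51/110)·log₂(51/110) + (14/110)·log₂(14/110) + (45/110)·log₂(45/110))
  = 1.4202 bits

1.4202 bits


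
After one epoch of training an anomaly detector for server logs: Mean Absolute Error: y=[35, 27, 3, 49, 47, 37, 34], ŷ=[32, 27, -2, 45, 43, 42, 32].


Absolute errors: |35-32|=3, |27-27|=0, |3+ 2|=5, |49-45|=4, |47-43|=4, |37-42|=5, |34-32|=2
Sum = 23
MAE = 23/7 = 23/7

23/7


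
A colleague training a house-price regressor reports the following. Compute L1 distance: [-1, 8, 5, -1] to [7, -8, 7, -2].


d = |-1-7| + |8+ 8| + |5-7| + |-1+ 2|
  = 8 + 16 + 2 + 1
  = 27

27


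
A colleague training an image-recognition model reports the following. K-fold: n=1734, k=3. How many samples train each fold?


Fold size = 1734/3 = 578
Training per fold = 1734 - 578 = 1156

1156


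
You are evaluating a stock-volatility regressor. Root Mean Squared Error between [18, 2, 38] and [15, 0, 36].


MSE = 17/3 = 5.6667
RMSE = √(17/3) = 2.3805

2.3805


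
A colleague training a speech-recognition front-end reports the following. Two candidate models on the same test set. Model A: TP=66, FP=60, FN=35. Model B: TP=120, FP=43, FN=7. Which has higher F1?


Model A: P=66/126=0.5238, R=66/101=0.6535, F1=2PR/(P+R)=2TP/(2TP+FP+FN)=132/227=0.5815
Model B: P=120/163=0.7362, R=120/127=0.9449, F1=2PR/(P+R)=2TP/(2TP+FP+FN)=240/290=0.8276
0.5815 < 0.8276 → Model B

Model B


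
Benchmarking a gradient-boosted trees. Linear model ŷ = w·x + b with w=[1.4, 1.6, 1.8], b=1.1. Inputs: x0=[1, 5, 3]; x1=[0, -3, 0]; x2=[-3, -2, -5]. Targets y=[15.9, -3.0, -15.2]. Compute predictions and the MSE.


ŷ0 = (1.4)·(1) + (1.6)·(5) + (1.8)·(3) + 1.1 = 15.9
ŷ1 = (1.4)·(0) + (1.6)·(-3) + (1.8)·(0) + 1.1 = -3.7
ŷ2 = (1.4)·(-3) + (1.6)·(-2) + (1.8)·(-5) + 1.1 = -15.3
errors² = [0.0, 0.49, 0.01]
MSE = 0.5000/3 = 0.1667

0.1667


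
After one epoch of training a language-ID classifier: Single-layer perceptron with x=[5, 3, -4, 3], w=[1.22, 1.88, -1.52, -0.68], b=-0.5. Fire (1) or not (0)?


z = (5)·(1.22) + (3)·(1.88) + (-4)·(-1.52) + (3)·(-0.68) - 0.5
  = 15.28
step(z) = 1 (z≥0)

1


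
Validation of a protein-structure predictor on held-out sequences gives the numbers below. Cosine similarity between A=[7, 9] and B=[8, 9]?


A·B = 7·8 + 9·9 = 137
‖A‖ = √130 = 11.4018, ‖B‖ = √145 = 12.0416
cos = 137/(√130·√145) = 137/√18850 = 0.9978

0.9978


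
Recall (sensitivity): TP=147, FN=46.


Recall = TP/(TP+FN)
= 147/(147+46)
= 147/193 = 76.17%

76.17%


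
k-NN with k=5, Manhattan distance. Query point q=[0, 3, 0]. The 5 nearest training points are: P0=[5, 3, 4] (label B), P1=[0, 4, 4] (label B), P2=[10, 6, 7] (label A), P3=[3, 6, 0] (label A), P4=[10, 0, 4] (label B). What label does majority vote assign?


d(q,P0) = 9  (label B)
d(q,P1) = 5  (label B)
d(q,P2) = 20  (label A)
d(q,P3) = 6  (label A)
d(q,P4) = 17  (label B)
Votes: A=2, B=3
Majority → B

B


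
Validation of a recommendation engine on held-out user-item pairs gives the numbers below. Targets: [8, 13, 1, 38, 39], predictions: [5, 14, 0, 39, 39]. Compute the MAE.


Absolute errors: |8-5|=3, |13-14|=1, |1-0|=1, |38-39|=1, |39-39|=0
Sum = 6
MAE = 6/5 = 6/5

6/5


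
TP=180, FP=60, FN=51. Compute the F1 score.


Precision = 180/240 = 0.75
Recall = 180/231 = 0.7792
F1 = 2·P·R/(P+R) = 2·TP/(2·TP+FP+FN) = 360/(360+60+51) = 360/471 = 0.7643

0.7643


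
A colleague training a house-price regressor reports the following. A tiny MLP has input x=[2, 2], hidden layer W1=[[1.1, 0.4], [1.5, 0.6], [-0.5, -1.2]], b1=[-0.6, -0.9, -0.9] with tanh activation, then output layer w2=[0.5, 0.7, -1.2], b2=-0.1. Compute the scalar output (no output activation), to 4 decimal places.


z1[0] = (1.1)·(2) + (0.4)·(2) - 0.6 = 2.4
z1[1] = (1.5)·(2) + (0.6)·(2) - 0.9 = 3.3
z1[2] = (-0.5)·(2) + (-1.2)·(2) - 0.9 = -4.3
h = tanh(z1) = [0.9837, 0.9973, -0.9996]
output = (0.5)·(0.9837) + (0.7)·(0.9973) + (-1.2)·(-0.9996) - 0.1 = 2.2895

2.2895


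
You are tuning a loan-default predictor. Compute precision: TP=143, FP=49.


Precision = TP/(TP+FP)
= 143/(143+49)
= 143/192 = 74.48%

74.48%


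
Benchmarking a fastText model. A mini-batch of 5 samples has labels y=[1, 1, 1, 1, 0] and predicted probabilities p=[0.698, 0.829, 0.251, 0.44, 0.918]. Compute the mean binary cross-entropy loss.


L[0] = -ln(0.698) = 0.3595
L[1] = -ln(0.829) = 0.1875
L[2] = -ln(0.251) = 1.3823
L[3] = -ln(0.44) = 0.821
L[4] = -ln(1-0.918) = -ln(0.082) = 2.501
mean = (0.3595 + 0.1875 + 1.3823 + 0.821 + 2.501)/5 = 1.0503

1.0503


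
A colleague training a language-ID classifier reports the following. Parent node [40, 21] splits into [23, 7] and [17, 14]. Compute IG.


Parent = [40, 21], H_parent = 0.9288
H_left = 0.7838 (n=30), H_right = 0.9932 (n=31)
H_children = (30/61)·0.7838 + (31/61)·0.9932 = 0.8902
IG = 0.9288 - 0.8902 = 0.0386

0.0386


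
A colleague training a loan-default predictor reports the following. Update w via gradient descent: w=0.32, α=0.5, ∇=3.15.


w_new = w - α·∇
= 0.32 - 0.5·3.15
= 0.32 - 1.575
= -1.255

-1.255


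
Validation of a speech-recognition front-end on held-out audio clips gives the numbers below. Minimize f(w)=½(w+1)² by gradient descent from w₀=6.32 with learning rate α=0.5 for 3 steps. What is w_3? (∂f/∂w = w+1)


step 1: grad = 6.32+1 = 7.32; w = 6.32 - 0.5·(7.32) = 2.66
step 2: grad = 2.66+1 = 3.66; w = 2.66 - 0.5·(3.66) = 0.83
step 3: grad = 0.83+1 = 1.83; w = 0.83 - 0.5·(1.83) = -0.085

-0.085


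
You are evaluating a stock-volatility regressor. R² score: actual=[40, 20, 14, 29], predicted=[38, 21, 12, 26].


ȳ = 25.75
SS_res = Σ(y-ŷ)² = 18
SS_tot = Σ(y-ȳ)² = 384.75
R² = 1 - SS_res/SS_tot = 1 - 0.0468 = 0.9532

0.9532


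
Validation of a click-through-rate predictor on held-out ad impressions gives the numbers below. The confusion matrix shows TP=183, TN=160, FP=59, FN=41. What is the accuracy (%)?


Accuracy = (TP+TN)/(TP+TN+FP+FN)
= (183+160)/(443)
= 343/443 = 77.43%

77.43%


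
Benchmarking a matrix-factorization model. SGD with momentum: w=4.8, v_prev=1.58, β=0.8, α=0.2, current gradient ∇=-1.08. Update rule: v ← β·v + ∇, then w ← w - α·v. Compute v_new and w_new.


v_new = 0.8·1.58 - 1.08 = 1.264 - 1.08 = 0.184
w_new = 4.8 - 0.2·0.184 = 4.8 - 0.0368 = 4.7632

v_new=0.184, w_new=4.7632


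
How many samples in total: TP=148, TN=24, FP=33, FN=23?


Total = TP + TN + FP + FN
= 148 + 24 + 33 + 23
= 228
(Predicted positive: 181, predicted negative: 47)

228


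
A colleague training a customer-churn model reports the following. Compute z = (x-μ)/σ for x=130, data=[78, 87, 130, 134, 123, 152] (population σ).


μ = 117.3333, σ = 26.2657
z = (130 - 117.3333)/26.2657 = 0.4823

0.4823


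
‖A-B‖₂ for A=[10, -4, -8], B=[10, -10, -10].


d = √((10-10)² + (-4+ 10)² + (-8+ 10)²)
  = √(0 + 36 + 4)
  = √40 = 6.3246

6.3246


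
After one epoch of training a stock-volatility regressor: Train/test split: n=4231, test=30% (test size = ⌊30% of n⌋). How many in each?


Test = ⌊4231·30/100⌋ = 1269
Train = 4231 - 1269 = 2962

Train: 2962, Test: 1269


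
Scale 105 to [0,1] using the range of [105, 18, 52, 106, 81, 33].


min=18, max=106
(105-18)/(106-18) = 87/88 = 0.9886

0.9886


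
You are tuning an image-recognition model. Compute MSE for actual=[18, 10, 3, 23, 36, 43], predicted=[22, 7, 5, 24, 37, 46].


Squared errors: (18-22)²=16, (10-7)²=9, (3-5)²=4, (23-24)²=1, (36-37)²=1, (43-46)²=9
Sum = 40
MSE = 40/6 = 20/3

20/3


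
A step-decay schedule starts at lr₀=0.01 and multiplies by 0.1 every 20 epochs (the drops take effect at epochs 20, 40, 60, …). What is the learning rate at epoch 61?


n_drops = ⌊61/20⌋ = 3
lr = 0.01·0.1^3 = 0.01·0.001 = 0.00001

0.00001


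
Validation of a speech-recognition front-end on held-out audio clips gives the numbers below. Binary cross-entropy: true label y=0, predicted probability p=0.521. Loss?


BCE = -[y·ln(p) + (1-y)·ln(1-p)]
= -0 - 1·ln(1-0.521)
= -ln(0.479) = 0.7361

0.7361


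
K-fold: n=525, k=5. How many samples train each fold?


Fold size = 525/5 = 105
Training per fold = 525 - 105 = 420

420


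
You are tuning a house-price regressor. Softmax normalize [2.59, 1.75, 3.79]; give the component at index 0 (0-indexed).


Exponentials: e^2.59=13.3298, e^1.75=5.7546, e^3.79=44.2564
Sum = 63.3408
Softmax = [0.2104, 0.0909, 0.6987]
p[0] = 13.3298/63.3408 = 0.2104

0.2104


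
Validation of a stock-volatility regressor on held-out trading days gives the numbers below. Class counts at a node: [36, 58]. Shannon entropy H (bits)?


Probabilities: [36/94, 58/94] ≈ [0.383, 0.617]
H = -((36/94)·log₂(36/94) + (58/94)·log₂(58/94))
  = 0.9601 bits

0.9601 bits


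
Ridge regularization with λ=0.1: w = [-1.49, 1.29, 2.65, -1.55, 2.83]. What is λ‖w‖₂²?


‖w‖₂² = (-1.49)² + (1.29)² + (2.65)² + (-1.55)² + (2.83)²
     = 2.2201 + 1.6641 + 7.0225 + 2.4025 + 8.0089
     = 21.3181
λ·‖w‖₂² = 0.1·21.3181 = 2.13181

2.13181


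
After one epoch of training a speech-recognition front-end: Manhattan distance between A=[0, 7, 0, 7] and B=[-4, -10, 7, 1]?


d = |0+ 4| + |7+ 10| + |0-7| + |7-1|
  = 4 + 17 + 7 + 6
  = 34

34


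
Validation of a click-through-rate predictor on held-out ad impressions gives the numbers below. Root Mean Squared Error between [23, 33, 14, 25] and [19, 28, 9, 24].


MSE = 67/4 = 16.75
RMSE = √(67/4) = 4.0927

4.0927


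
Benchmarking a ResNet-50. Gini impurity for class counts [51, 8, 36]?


Probabilities: [51/95, 8/95, 36/95] ≈ [0.5368, 0.0842, 0.3789]
Σpᵢ² = (2601 + 64 + 1296)/95² = 3961/9025
Gini = 1 - Σpᵢ² = 1 - 3961/9025 = 0.5611

0.5611


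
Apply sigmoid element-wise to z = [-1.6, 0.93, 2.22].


σ(-1.6) = 1/(1+e^1.6) = 0.168
σ(0.93) = 1/(1+e^-0.93) = 0.7171
σ(2.22) = 1/(1+e^-2.22) = 0.902
result = [0.168, 0.7171, 0.902]

[0.168, 0.7171, 0.902]


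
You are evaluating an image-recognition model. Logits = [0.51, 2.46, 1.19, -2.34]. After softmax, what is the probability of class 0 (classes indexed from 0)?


Exponentials: e^0.51=1.6653, e^2.46=11.7048, e^1.19=3.2871, e^-2.34=0.0963
Sum = 16.7535
Softmax = [0.0994, 0.6986, 0.1962, 0.0057]
p[0] = 1.6653/16.7535 = 0.0994

0.0994


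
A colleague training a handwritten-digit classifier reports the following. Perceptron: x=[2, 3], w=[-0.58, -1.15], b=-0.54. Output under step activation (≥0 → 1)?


z = (2)·(-0.58) + (3)·(-1.15) - 0.54
  = -5.15
step(z) = 0 (z<0)

0


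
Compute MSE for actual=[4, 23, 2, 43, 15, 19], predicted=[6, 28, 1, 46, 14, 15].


Squared errors: (4-6)²=4, (23-28)²=25, (2-1)²=1, (43-46)²=9, (15-14)²=1, (19-15)²=16
Sum = 56
MSE = 56/6 = 28/3

28/3


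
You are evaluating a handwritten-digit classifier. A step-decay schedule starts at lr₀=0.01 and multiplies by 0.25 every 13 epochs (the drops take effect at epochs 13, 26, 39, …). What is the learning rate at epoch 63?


n_drops = ⌊63/13⌋ = 4
lr = 0.01·0.25^4 = 0.01·0.00390625 = 0.0000390625

0.0000390625


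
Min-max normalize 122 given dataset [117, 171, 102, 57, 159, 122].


min=57, max=171
(122-57)/(171-57) = 65/114 = 0.5702

0.5702


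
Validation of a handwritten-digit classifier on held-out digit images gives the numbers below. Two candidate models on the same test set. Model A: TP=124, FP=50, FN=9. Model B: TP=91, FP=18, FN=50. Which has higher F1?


Model A: P=124/174=0.7126, R=124/133=0.9323, F1=2PR/(P+R)=2TP/(2TP+FP+FN)=248/307=0.8078
Model B: P=91/109=0.8349, R=91/141=0.6454, F1=2PR/(P+R)=2TP/(2TP+FP+FN)=182/250=0.728
0.8078 > 0.728 → Model A

Model A


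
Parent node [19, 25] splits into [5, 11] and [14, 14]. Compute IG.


Parent = [19, 25], H_parent = 0.9865
H_left = 0.896 (n=16), H_right = 1 (n=28)
H_children = (16/44)·0.896 + (28/44)·1 = 0.9622
IG = 0.9865 - 0.9622 = 0.0243

0.0243


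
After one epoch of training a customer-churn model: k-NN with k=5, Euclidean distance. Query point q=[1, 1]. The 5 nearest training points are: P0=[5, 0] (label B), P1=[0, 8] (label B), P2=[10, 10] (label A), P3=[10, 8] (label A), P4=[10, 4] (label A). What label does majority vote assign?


d(q,P0) = 4.1231  (label B)
d(q,P1) = 7.0711  (label B)
d(q,P2) = 12.7279  (label A)
d(q,P3) = 11.4018  (label A)
d(q,P4) = 9.4868  (label A)
Votes: A=3, B=2
Majority → A

A


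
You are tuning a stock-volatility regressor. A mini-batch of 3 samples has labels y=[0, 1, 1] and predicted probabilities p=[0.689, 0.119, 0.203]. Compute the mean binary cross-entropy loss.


L[0] = -ln(1-0.689) = -ln(0.311) = 1.168
L[1] = -ln(0.119) = 2.1286
L[2] = -ln(0.203) = 1.5945
mean = (1.168 + 2.1286 + 1.5945)/3 = 1.6304

1.6304


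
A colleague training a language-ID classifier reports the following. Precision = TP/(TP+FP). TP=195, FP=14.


Precision = TP/(TP+FP)
= 195/(195+14)
= 195/209 = 93.3%

93.3%


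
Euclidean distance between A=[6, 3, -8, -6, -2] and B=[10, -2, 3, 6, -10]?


d = √((6-10)² + (3+ 2)² + (-8-3)² + (-6-6)² + (-2+ 10)²)
  = √(16 + 25 + 121 + 144 + 64)
  = √370 = 19.2354

19.2354


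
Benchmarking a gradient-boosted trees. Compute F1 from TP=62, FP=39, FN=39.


Precision = 62/101 = 0.6139
Recall = 62/101 = 0.6139
F1 = 2·P·R/(P+R) = 2·TP/(2·TP+FP+FN) = 124/(124+39+39) = 124/202 = 0.6139

0.6139


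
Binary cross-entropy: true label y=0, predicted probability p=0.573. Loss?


BCE = -[y·ln(p) + (1-y)·ln(1-p)]
= -0 - 1·ln(1-0.573)
= -ln(0.427) = 0.851

0.851


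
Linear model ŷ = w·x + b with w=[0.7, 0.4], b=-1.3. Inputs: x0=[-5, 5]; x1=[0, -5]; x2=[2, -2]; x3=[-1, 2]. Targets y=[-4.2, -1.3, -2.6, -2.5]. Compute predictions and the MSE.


ŷ0 = (0.7)·(-5) + (0.4)·(5) - 1.3 = -2.8
ŷ1 = (0.7)·(0) + (0.4)·(-5) - 1.3 = -3.3
ŷ2 = (0.7)·(2) + (0.4)·(-2) - 1.3 = -0.7
ŷ3 = (0.7)·(-1) + (0.4)·(2) - 1.3 = -1.2
errors² = [1.96, 4.0, 3.61, 1.69]
MSE = 11.2600/4 = 2.815

2.815


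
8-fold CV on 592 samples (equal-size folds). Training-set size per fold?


Fold size = 592/8 = 74
Training per fold = 592 - 74 = 518

518


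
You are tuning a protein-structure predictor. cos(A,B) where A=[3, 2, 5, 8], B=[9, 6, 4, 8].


A·B = 3·9 + 2·6 + 5·4 + 8·8 = 123
‖A‖ = √102 = 10.0995, ‖B‖ = √197 = 14.0357
cos = 123/(√102·√197) = 123/√20094 = 0.8677

0.8677


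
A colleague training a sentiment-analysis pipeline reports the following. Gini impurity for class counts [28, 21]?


Probabilities: [28/49, 21/49] ≈ [0.5714, 0.4286]
Σpᵢ² = (784 + 441)/49² = 1225/2401
Gini = 1 - Σpᵢ² = 1 - 1225/2401 = 0.4898

0.4898


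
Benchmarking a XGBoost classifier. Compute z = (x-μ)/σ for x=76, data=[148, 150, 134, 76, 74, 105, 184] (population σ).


μ = 124.4286, σ = 38.0145
z = (76 - 124.4286)/38.0145 = -1.274

-1.274


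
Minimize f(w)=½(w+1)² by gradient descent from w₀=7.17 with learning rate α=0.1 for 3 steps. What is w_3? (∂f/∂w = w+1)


step 1: grad = 7.17+1 = 8.17; w = 7.17 - 0.1·(8.17) = 6.353
step 2: grad = 6.353+1 = 7.353; w = 6.353 - 0.1·(7.353) = 5.6177
step 3: grad = 5.6177+1 = 6.6177; w = 5.6177 - 0.1·(6.6177) = 4.95593

4.95593


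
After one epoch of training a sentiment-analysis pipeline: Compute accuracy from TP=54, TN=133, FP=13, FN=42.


Accuracy = (TP+TN)/(TP+TN+FP+FN)
= (54+133)/(242)
= 187/242 = 77.27%

77.27%


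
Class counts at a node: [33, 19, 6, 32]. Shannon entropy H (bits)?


Probabilities: [33/90, 19/90, 6/90, 32/90] ≈ [0.3667, 0.2111, 0.0667, 0.3556]
H = -((33/90)·log₂(33/90) + (19/90)·log₂(19/90) + (6/90)·log₂(6/90) + (32/90)·log₂(32/90))
  = 1.7953 bits

1.7953 bits


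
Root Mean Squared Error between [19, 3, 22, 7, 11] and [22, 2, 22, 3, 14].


MSE = 35/5 = 7
RMSE = √(35/5) = 2.6458

2.6458


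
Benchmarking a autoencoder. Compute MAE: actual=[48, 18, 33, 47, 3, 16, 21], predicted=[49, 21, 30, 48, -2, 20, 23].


Absolute errors: |48-49|=1, |18-21|=3, |33-30|=3, |47-48|=1, |3+ 2|=5, |16-20|=4, |21-23|=2
Sum = 19
MAE = 19/7 = 19/7

19/7


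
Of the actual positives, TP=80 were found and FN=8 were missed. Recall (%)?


Recall = TP/(TP+FN)
= 80/(80+8)
= 80/88 = 90.91%

90.91%


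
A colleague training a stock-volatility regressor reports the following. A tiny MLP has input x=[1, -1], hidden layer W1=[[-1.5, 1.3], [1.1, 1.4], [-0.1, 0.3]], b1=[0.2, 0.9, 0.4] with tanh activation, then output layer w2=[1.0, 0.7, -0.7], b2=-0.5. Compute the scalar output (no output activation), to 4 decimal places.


z1[0] = (-1.5)·(1) + (1.3)·(-1) + 0.2 = -2.6
z1[1] = (1.1)·(1) + (1.4)·(-1) + 0.9 = 0.6
z1[2] = (-0.1)·(1) + (0.3)·(-1) + 0.4 = 0.0
h = tanh(z1) = [-0.989, 0.537, 0.0]
output = (1.0)·(-0.989) + (0.7)·(0.537) + (-0.7)·(0.0) - 0.5 = -1.1131

-1.1131


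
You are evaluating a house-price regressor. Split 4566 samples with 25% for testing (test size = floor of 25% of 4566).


Test = ⌊4566·25/100⌋ = 1141
Train = 4566 - 1141 = 3425

Train: 3425, Test: 1141


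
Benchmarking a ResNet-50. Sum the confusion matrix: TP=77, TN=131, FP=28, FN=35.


Total = TP + TN + FP + FN
= 77 + 131 + 28 + 35
= 271
(Predicted positive: 105, predicted negative: 166)

271


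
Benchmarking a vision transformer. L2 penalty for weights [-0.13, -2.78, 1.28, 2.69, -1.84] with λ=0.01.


‖w‖₂² = (-0.13)² + (-2.78)² + (1.28)² + (2.69)² + (-1.84)²
     = 0.0169 + 7.7284 + 1.6384 + 7.2361 + 3.3856
     = 20.0054
λ·‖w‖₂² = 0.01·20.0054 = 0.200054

0.200054


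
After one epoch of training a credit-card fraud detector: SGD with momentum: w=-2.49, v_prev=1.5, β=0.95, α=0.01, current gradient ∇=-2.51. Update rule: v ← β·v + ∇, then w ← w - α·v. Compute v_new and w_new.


v_new = 0.95·1.5 - 2.51 = 1.425 - 2.51 = -1.085
w_new = -2.49 - 0.01·-1.085 = -2.49 + 0.01085 = -2.47915

v_new=-1.085, w_new=-2.47915


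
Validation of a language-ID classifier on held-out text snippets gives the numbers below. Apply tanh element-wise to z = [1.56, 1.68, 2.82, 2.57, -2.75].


tanh(1.56) = 0.9154
tanh(1.68) = 0.9329
tanh(2.82) = 0.9929
tanh(2.57) = 0.9884
tanh(-2.75) = -0.9919
result = [0.9154, 0.9329, 0.9929, 0.9884, -0.9919]

[0.9154, 0.9329, 0.9929, 0.9884, -0.9919]


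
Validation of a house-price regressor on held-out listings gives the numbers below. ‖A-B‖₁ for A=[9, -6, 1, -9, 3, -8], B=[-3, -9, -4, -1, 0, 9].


d = |9+ 3| + |-6+ 9| + |1+ 4| + |-9+ 1| + |3-0| + |-8-9|
  = 12 + 3 + 5 + 8 + 3 + 17
  = 48

48


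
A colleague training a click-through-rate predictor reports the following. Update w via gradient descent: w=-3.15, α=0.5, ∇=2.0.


w_new = w - α·∇
= -3.15 - 0.5·2.0
= -3.15 - 1
= -4.15

-4.15


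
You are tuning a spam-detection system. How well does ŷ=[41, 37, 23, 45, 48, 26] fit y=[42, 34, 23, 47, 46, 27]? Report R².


ȳ = 36.5
SS_res = Σ(y-ŷ)² = 19
SS_tot = Σ(y-ȳ)² = 509.5
R² = 1 - SS_res/SS_tot = 1 - 0.0373 = 0.9627

0.9627


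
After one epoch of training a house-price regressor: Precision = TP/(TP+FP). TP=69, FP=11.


Precision = TP/(TP+FP)
= 69/(69+11)
= 69/80 = 86.25%

86.25%


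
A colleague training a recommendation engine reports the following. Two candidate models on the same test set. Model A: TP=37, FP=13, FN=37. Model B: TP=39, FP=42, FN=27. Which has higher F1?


Model A: P=37/50=0.74, R=37/74=0.5, F1=2PR/(P+R)=2TP/(2TP+FP+FN)=74/124=0.5968
Model B: P=39/81=0.4815, R=39/66=0.5909, F1=2PR/(P+R)=2TP/(2TP+FP+FN)=78/147=0.5306
0.5968 > 0.5306 → Model A

Model A


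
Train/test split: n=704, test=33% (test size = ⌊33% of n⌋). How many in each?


Test = ⌊704·33/100⌋ = 232
Train = 704 - 232 = 472

Train: 472, Test: 232


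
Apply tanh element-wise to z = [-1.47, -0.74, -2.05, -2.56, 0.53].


tanh(-1.47) = -0.8996
tanh(-0.74) = -0.6291
tanh(-2.05) = -0.9674
tanh(-2.56) = -0.9881
tanh(0.53) = 0.4854
result = [-0.8996, -0.6291, -0.9674, -0.9881, 0.4854]

[-0.8996, -0.6291, -0.9674, -0.9881, 0.4854]


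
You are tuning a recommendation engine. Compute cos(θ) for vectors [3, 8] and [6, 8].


A·B = 3·6 + 8·8 = 82
‖A‖ = √73 = 8.544, ‖B‖ = √100 = 10
cos = 82/(√73·√100) = 82/√7300 = 0.9597

0.9597


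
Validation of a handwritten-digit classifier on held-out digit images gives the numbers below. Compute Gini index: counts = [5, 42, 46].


Probabilities: [5/93, 42/93, 46/93] ≈ [0.0538, 0.4516, 0.4946]
Σpᵢ² = (25 + 1764 + 2116)/93² = 3905/8649
Gini = 1 - Σpᵢ² = 1 - 3905/8649 = 0.5485

0.5485


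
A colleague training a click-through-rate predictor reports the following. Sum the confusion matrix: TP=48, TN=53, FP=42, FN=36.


Total = TP + TN + FP + FN
= 48 + 53 + 42 + 36
= 179
(Predicted positive: 90, predicted negative: 89)

179


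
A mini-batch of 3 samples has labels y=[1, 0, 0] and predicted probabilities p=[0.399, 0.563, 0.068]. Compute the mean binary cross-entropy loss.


L[0] = -ln(0.399) = 0.9188
L[1] = -ln(1-0.563) = -ln(0.437) = 0.8278
L[2] = -ln(1-0.068) = -ln(0.932) = 0.0704
mean = (0.9188 + 0.8278 + 0.0704)/3 = 0.6057

0.6057


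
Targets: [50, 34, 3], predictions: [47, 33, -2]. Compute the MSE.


Squared errors: (50-47)²=9, (34-33)²=1, (3+ 2)²=25
Sum = 35
MSE = 35/3 = 35/3

35/3


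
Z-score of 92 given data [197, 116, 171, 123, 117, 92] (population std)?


μ = 136, σ = 36.0832
z = (92 - 136)/36.0832 = -1.2194

-1.2194


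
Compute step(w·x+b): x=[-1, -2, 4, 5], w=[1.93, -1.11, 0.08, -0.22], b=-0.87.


z = (-1)·(1.93) + (-2)·(-1.11) + (4)·(0.08) + (5)·(-0.22) - 0.87
  = -1.36
step(z) = 0 (z<0)

0


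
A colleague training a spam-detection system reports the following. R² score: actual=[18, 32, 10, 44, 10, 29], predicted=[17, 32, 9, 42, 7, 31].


ȳ = 23.8333
SS_res = Σ(y-ŷ)² = 19
SS_tot = Σ(y-ȳ)² = 916.83
R² = 1 - SS_res/SS_tot = 1 - 0.0207 = 0.9793

0.9793


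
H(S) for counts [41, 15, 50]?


Probabilities: [41/106, 15/106, 50/106] ≈ [0.3868, 0.1415, 0.4717]
H = -((41/106)·log₂(41/106) + (15/106)·log₂(15/106) + (50/106)·log₂(50/106))
  = 1.4406 bits

1.4406 bits


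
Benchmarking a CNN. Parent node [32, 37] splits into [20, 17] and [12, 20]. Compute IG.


Parent = [32, 37], H_parent = 0.9962
H_left = 0.9953 (n=37), H_right = 0.9544 (n=32)
H_children = (37/69)·0.9953 + (32/69)·0.9544 = 0.9763
IG = 0.9962 - 0.9763 = 0.0199

0.0199


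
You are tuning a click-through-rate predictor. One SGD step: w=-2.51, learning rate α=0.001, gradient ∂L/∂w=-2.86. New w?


w_new = w - α·∇
= -2.51 - 0.001·-2.86
= -2.51 + 0.00286
= -2.50714

-2.50714


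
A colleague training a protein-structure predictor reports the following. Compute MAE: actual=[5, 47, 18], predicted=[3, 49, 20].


Absolute errors: |5-3|=2, |47-49|=2, |18-20|=2
Sum = 6
MAE = 6/3 = 2

2


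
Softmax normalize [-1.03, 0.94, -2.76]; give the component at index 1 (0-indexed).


Exponentials: e^-1.03=0.357, e^0.94=2.56, e^-2.76=0.0633
Sum = 2.9803
Softmax = [0.1198, 0.859, 0.0212]
p[1] = 2.56/2.9803 = 0.859

0.859


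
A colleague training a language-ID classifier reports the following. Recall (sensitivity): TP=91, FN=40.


Recall = TP/(TP+FN)
= 91/(91+40)
= 91/131 = 69.47%

69.47%


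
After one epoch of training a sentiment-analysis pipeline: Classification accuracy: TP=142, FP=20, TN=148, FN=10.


Accuracy = (TP+TN)/(TP+TN+FP+FN)
= (142+148)/(320)
= 290/320 = 90.62%

90.62%


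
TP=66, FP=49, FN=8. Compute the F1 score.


Precision = 66/115 = 0.5739
Recall = 66/74 = 0.8919
F1 = 2·P·R/(P+R) = 2·TP/(2·TP+FP+FN) = 132/(132+49+8) = 132/189 = 0.6984

0.6984


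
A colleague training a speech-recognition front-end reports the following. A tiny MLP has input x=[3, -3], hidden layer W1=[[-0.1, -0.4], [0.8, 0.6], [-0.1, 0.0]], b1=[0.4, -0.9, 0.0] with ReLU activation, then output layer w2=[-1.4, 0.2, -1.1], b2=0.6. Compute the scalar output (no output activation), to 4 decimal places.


z1[0] = (-0.1)·(3) + (-0.4)·(-3) + 0.4 = 1.3
z1[1] = (0.8)·(3) + (0.6)·(-3) - 0.9 = -0.3
z1[2] = (-0.1)·(3) + (0.0)·(-3) + 0.0 = -0.3
h = ReLU(z1) = [1.3, 0.0, 0.0]
output = (-1.4)·(1.3) + (0.2)·(0.0) + (-1.1)·(0.0) + 0.6 = -1.22

-1.22


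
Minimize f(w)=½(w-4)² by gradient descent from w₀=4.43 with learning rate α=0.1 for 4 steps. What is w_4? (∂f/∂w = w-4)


step 1: grad = 4.43-4 = 0.43; w = 4.43 - 0.1·(0.43) = 4.387
step 2: grad = 4.387-4 = 0.387; w = 4.387 - 0.1·(0.387) = 4.3483
step 3: grad = 4.3483-4 = 0.3483; w = 4.3483 - 0.1·(0.3483) = 4.31347
step 4: grad = 4.31347-4 = 0.31347; w = 4.31347 - 0.1·(0.31347) = 4.282123

4.282123


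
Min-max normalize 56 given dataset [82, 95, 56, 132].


min=56, max=132
(56-56)/(132-56) = 0/76 = 0.0

0.0


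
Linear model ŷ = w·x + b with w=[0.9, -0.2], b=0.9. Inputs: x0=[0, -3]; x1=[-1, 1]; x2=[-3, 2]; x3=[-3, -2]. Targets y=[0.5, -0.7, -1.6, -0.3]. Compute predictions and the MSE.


ŷ0 = (0.9)·(0) + (-0.2)·(-3) + 0.9 = 1.5
ŷ1 = (0.9)·(-1) + (-0.2)·(1) + 0.9 = -0.2
ŷ2 = (0.9)·(-3) + (-0.2)·(2) + 0.9 = -2.2
ŷ3 = (0.9)·(-3) + (-0.2)·(-2) + 0.9 = -1.4
errors² = [1.0, 0.25, 0.36, 1.21]
MSE = 2.8200/4 = 0.705

0.705


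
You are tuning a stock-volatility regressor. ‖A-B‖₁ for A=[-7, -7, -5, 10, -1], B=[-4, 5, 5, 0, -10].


d = |-7+ 4| + |-7-5| + |-5-5| + |10-0| + |-1+ 10|
  = 3 + 12 + 10 + 10 + 9
  = 44

44


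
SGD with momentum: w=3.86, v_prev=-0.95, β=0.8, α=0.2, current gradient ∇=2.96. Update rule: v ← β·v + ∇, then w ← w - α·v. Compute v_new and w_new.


v_new = 0.8·-0.95 + 2.96 = -0.76 + 2.96 = 2.2
w_new = 3.86 - 0.2·2.2 = 3.86 - 0.44 = 3.42

v_new=2.2, w_new=3.42


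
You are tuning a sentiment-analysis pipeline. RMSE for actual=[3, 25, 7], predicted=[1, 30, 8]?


MSE = 30/3 = 10
RMSE = √(30/3) = 3.1623

3.1623


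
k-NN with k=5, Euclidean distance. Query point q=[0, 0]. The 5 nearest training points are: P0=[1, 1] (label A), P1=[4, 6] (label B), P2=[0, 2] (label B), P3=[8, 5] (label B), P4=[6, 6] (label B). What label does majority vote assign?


d(q,P0) = 1.4142  (label A)
d(q,P1) = 7.2111  (label B)
d(q,P2) = 2.0  (label B)
d(q,P3) = 9.434  (label B)
d(q,P4) = 8.4853  (label B)
Votes: A=1, B=4
Majority → B

B


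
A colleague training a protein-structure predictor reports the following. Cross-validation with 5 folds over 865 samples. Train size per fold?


Fold size = 865/5 = 173
Training per fold = 865 - 173 = 692

692


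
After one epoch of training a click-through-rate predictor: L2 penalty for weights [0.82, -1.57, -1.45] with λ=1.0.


‖w‖₂² = (0.82)² + (-1.57)² + (-1.45)²
     = 0.6724 + 2.4649 + 2.1025
     = 5.2398
λ·‖w‖₂² = 1.0·5.2398 = 5.2398

5.2398


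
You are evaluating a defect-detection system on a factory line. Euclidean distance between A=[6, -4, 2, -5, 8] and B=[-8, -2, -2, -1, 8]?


d = √((6+ 8)² + (-4+ 2)² + (2+ 2)² + (-5+ 1)² + (8-8)²)
  = √(196 + 4 + 16 + 16 + 0)
  = √232 = 15.2315

15.2315


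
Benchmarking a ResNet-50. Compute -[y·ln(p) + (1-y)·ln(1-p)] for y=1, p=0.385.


BCE = -[y·ln(p) + (1-y)·ln(1-p)]
= -1·ln(0.385) - 0
= -ln(0.385) = 0.9545

0.9545


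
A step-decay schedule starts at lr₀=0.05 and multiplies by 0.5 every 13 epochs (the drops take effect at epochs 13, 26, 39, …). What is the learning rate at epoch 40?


n_drops = ⌊40/13⌋ = 3
lr = 0.05·0.5^3 = 0.05·0.125 = 0.00625

0.00625


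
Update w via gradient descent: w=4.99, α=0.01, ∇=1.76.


w_new = w - α·∇
= 4.99 - 0.01·1.76
= 4.99 - 0.0176
= 4.9724

4.9724


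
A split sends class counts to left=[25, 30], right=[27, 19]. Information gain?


Parent = [52, 49], H_parent = 0.9994
H_left = 0.994 (n=55), H_right = 0.9781 (n=46)
H_children = (55/101)·0.994 + (46/101)·0.9781 = 0.9868
IG = 0.9994 - 0.9868 = 0.0126

0.0126


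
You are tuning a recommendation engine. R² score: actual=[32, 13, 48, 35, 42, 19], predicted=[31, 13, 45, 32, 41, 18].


ȳ = 31.5
SS_res = Σ(y-ŷ)² = 21
SS_tot = Σ(y-ȳ)² = 893.5
R² = 1 - SS_res/SS_tot = 1 - 0.0235 = 0.9765

0.9765


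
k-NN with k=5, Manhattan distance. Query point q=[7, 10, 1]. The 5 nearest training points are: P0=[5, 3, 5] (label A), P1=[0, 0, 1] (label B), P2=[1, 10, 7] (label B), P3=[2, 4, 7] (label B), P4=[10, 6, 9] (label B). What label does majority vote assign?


d(q,P0) = 13  (label A)
d(q,P1) = 17  (label B)
d(q,P2) = 12  (label B)
d(q,P3) = 17  (label B)
d(q,P4) = 15  (label B)
Votes: A=1, B=4
Majority → B

B
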